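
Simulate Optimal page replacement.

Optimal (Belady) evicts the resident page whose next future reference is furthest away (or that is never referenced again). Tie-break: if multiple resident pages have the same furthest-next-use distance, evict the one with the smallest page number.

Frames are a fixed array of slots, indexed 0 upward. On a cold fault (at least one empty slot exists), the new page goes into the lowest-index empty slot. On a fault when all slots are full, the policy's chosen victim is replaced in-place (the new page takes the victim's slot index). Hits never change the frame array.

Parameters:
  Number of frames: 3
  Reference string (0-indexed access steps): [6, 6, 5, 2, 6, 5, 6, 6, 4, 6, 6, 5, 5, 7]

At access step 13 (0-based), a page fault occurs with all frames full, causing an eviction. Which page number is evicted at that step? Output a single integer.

Step 0: ref 6 -> FAULT, frames=[6,-,-]
Step 1: ref 6 -> HIT, frames=[6,-,-]
Step 2: ref 5 -> FAULT, frames=[6,5,-]
Step 3: ref 2 -> FAULT, frames=[6,5,2]
Step 4: ref 6 -> HIT, frames=[6,5,2]
Step 5: ref 5 -> HIT, frames=[6,5,2]
Step 6: ref 6 -> HIT, frames=[6,5,2]
Step 7: ref 6 -> HIT, frames=[6,5,2]
Step 8: ref 4 -> FAULT, evict 2, frames=[6,5,4]
Step 9: ref 6 -> HIT, frames=[6,5,4]
Step 10: ref 6 -> HIT, frames=[6,5,4]
Step 11: ref 5 -> HIT, frames=[6,5,4]
Step 12: ref 5 -> HIT, frames=[6,5,4]
Step 13: ref 7 -> FAULT, evict 4, frames=[6,5,7]
At step 13: evicted page 4

Answer: 4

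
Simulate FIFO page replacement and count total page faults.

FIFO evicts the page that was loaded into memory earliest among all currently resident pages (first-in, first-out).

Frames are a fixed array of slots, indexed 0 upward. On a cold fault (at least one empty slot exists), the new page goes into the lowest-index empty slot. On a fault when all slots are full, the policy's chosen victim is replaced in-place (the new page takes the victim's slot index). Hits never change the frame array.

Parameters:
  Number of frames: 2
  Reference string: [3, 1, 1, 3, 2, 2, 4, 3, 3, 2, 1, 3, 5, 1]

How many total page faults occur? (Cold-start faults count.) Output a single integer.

Answer: 10

Derivation:
Step 0: ref 3 → FAULT, frames=[3,-]
Step 1: ref 1 → FAULT, frames=[3,1]
Step 2: ref 1 → HIT, frames=[3,1]
Step 3: ref 3 → HIT, frames=[3,1]
Step 4: ref 2 → FAULT (evict 3), frames=[2,1]
Step 5: ref 2 → HIT, frames=[2,1]
Step 6: ref 4 → FAULT (evict 1), frames=[2,4]
Step 7: ref 3 → FAULT (evict 2), frames=[3,4]
Step 8: ref 3 → HIT, frames=[3,4]
Step 9: ref 2 → FAULT (evict 4), frames=[3,2]
Step 10: ref 1 → FAULT (evict 3), frames=[1,2]
Step 11: ref 3 → FAULT (evict 2), frames=[1,3]
Step 12: ref 5 → FAULT (evict 1), frames=[5,3]
Step 13: ref 1 → FAULT (evict 3), frames=[5,1]
Total faults: 10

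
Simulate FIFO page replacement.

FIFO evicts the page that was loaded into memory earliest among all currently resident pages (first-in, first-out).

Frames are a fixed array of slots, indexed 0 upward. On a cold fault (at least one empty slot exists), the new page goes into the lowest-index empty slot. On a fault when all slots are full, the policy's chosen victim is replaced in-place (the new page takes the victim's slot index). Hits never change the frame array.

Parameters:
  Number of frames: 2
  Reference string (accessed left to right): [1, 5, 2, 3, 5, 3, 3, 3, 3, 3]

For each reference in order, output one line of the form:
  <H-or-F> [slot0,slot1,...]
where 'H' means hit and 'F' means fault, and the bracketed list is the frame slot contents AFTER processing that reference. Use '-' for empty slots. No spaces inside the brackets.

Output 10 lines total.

F [1,-]
F [1,5]
F [2,5]
F [2,3]
F [5,3]
H [5,3]
H [5,3]
H [5,3]
H [5,3]
H [5,3]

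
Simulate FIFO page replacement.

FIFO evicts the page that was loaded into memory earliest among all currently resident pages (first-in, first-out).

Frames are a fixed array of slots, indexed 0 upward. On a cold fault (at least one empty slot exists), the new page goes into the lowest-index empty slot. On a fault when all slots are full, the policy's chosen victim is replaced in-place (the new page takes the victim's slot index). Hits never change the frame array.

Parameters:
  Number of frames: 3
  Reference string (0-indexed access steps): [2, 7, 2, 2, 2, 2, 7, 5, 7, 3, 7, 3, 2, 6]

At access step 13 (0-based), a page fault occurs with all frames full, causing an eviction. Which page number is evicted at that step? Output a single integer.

Step 0: ref 2 -> FAULT, frames=[2,-,-]
Step 1: ref 7 -> FAULT, frames=[2,7,-]
Step 2: ref 2 -> HIT, frames=[2,7,-]
Step 3: ref 2 -> HIT, frames=[2,7,-]
Step 4: ref 2 -> HIT, frames=[2,7,-]
Step 5: ref 2 -> HIT, frames=[2,7,-]
Step 6: ref 7 -> HIT, frames=[2,7,-]
Step 7: ref 5 -> FAULT, frames=[2,7,5]
Step 8: ref 7 -> HIT, frames=[2,7,5]
Step 9: ref 3 -> FAULT, evict 2, frames=[3,7,5]
Step 10: ref 7 -> HIT, frames=[3,7,5]
Step 11: ref 3 -> HIT, frames=[3,7,5]
Step 12: ref 2 -> FAULT, evict 7, frames=[3,2,5]
Step 13: ref 6 -> FAULT, evict 5, frames=[3,2,6]
At step 13: evicted page 5

Answer: 5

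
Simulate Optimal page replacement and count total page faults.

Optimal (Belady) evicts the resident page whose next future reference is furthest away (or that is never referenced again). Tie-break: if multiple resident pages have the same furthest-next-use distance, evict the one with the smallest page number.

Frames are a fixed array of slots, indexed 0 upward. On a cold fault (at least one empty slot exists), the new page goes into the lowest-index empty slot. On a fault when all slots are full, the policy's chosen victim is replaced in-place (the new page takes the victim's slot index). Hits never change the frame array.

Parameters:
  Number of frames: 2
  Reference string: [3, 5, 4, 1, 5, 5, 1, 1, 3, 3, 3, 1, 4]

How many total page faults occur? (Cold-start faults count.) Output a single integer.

Answer: 6

Derivation:
Step 0: ref 3 → FAULT, frames=[3,-]
Step 1: ref 5 → FAULT, frames=[3,5]
Step 2: ref 4 → FAULT (evict 3), frames=[4,5]
Step 3: ref 1 → FAULT (evict 4), frames=[1,5]
Step 4: ref 5 → HIT, frames=[1,5]
Step 5: ref 5 → HIT, frames=[1,5]
Step 6: ref 1 → HIT, frames=[1,5]
Step 7: ref 1 → HIT, frames=[1,5]
Step 8: ref 3 → FAULT (evict 5), frames=[1,3]
Step 9: ref 3 → HIT, frames=[1,3]
Step 10: ref 3 → HIT, frames=[1,3]
Step 11: ref 1 → HIT, frames=[1,3]
Step 12: ref 4 → FAULT (evict 1), frames=[4,3]
Total faults: 6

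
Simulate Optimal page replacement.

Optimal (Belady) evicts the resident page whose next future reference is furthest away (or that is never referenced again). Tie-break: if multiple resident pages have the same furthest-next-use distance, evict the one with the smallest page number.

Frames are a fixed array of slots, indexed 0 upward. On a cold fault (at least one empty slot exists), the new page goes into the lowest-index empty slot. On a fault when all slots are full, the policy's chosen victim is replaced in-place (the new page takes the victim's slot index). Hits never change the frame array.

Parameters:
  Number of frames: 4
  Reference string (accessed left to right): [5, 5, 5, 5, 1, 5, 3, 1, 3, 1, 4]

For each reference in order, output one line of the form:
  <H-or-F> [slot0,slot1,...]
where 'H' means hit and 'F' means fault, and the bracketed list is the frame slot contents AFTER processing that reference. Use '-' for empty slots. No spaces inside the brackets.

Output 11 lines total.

F [5,-,-,-]
H [5,-,-,-]
H [5,-,-,-]
H [5,-,-,-]
F [5,1,-,-]
H [5,1,-,-]
F [5,1,3,-]
H [5,1,3,-]
H [5,1,3,-]
H [5,1,3,-]
F [5,1,3,4]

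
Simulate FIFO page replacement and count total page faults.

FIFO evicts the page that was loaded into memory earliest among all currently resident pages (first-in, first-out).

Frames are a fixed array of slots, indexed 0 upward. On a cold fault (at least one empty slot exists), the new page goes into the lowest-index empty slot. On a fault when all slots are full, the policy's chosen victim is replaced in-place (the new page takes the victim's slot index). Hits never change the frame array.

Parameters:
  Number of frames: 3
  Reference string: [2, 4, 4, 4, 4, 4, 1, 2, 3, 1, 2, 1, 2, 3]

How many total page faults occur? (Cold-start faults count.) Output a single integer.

Step 0: ref 2 → FAULT, frames=[2,-,-]
Step 1: ref 4 → FAULT, frames=[2,4,-]
Step 2: ref 4 → HIT, frames=[2,4,-]
Step 3: ref 4 → HIT, frames=[2,4,-]
Step 4: ref 4 → HIT, frames=[2,4,-]
Step 5: ref 4 → HIT, frames=[2,4,-]
Step 6: ref 1 → FAULT, frames=[2,4,1]
Step 7: ref 2 → HIT, frames=[2,4,1]
Step 8: ref 3 → FAULT (evict 2), frames=[3,4,1]
Step 9: ref 1 → HIT, frames=[3,4,1]
Step 10: ref 2 → FAULT (evict 4), frames=[3,2,1]
Step 11: ref 1 → HIT, frames=[3,2,1]
Step 12: ref 2 → HIT, frames=[3,2,1]
Step 13: ref 3 → HIT, frames=[3,2,1]
Total faults: 5

Answer: 5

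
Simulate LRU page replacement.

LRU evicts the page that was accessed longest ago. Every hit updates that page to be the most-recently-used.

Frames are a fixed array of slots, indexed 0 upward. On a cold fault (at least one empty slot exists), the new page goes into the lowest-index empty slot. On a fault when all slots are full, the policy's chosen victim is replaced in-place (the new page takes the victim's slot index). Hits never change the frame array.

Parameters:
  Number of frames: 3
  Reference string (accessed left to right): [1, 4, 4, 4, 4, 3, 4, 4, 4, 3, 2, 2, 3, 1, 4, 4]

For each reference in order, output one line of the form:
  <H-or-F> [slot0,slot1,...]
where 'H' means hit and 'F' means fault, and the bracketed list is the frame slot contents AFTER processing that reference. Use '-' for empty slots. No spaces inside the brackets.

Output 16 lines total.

F [1,-,-]
F [1,4,-]
H [1,4,-]
H [1,4,-]
H [1,4,-]
F [1,4,3]
H [1,4,3]
H [1,4,3]
H [1,4,3]
H [1,4,3]
F [2,4,3]
H [2,4,3]
H [2,4,3]
F [2,1,3]
F [4,1,3]
H [4,1,3]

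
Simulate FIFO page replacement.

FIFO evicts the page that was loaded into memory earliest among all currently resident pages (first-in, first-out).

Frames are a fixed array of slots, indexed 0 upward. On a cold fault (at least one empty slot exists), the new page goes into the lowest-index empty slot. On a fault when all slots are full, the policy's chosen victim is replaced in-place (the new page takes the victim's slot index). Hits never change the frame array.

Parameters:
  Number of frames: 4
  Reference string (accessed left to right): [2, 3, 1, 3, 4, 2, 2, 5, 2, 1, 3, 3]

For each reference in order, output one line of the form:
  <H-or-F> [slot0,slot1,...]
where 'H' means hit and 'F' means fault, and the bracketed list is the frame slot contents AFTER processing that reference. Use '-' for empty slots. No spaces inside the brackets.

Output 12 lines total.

F [2,-,-,-]
F [2,3,-,-]
F [2,3,1,-]
H [2,3,1,-]
F [2,3,1,4]
H [2,3,1,4]
H [2,3,1,4]
F [5,3,1,4]
F [5,2,1,4]
H [5,2,1,4]
F [5,2,3,4]
H [5,2,3,4]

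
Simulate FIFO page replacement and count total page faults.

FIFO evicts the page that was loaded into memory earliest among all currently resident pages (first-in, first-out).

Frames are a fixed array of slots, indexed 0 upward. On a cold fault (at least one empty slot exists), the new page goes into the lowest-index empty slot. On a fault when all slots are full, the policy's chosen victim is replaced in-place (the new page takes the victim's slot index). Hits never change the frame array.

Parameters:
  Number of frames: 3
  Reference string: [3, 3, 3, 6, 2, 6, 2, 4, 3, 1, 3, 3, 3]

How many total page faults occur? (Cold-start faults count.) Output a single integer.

Step 0: ref 3 → FAULT, frames=[3,-,-]
Step 1: ref 3 → HIT, frames=[3,-,-]
Step 2: ref 3 → HIT, frames=[3,-,-]
Step 3: ref 6 → FAULT, frames=[3,6,-]
Step 4: ref 2 → FAULT, frames=[3,6,2]
Step 5: ref 6 → HIT, frames=[3,6,2]
Step 6: ref 2 → HIT, frames=[3,6,2]
Step 7: ref 4 → FAULT (evict 3), frames=[4,6,2]
Step 8: ref 3 → FAULT (evict 6), frames=[4,3,2]
Step 9: ref 1 → FAULT (evict 2), frames=[4,3,1]
Step 10: ref 3 → HIT, frames=[4,3,1]
Step 11: ref 3 → HIT, frames=[4,3,1]
Step 12: ref 3 → HIT, frames=[4,3,1]
Total faults: 6

Answer: 6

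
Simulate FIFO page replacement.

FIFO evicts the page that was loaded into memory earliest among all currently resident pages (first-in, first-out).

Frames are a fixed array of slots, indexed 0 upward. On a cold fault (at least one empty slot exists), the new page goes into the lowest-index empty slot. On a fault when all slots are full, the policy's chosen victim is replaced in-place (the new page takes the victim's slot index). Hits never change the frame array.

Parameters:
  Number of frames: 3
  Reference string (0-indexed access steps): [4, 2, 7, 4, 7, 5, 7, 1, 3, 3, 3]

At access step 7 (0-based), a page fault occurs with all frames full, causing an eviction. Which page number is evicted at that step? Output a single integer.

Answer: 2

Derivation:
Step 0: ref 4 -> FAULT, frames=[4,-,-]
Step 1: ref 2 -> FAULT, frames=[4,2,-]
Step 2: ref 7 -> FAULT, frames=[4,2,7]
Step 3: ref 4 -> HIT, frames=[4,2,7]
Step 4: ref 7 -> HIT, frames=[4,2,7]
Step 5: ref 5 -> FAULT, evict 4, frames=[5,2,7]
Step 6: ref 7 -> HIT, frames=[5,2,7]
Step 7: ref 1 -> FAULT, evict 2, frames=[5,1,7]
At step 7: evicted page 2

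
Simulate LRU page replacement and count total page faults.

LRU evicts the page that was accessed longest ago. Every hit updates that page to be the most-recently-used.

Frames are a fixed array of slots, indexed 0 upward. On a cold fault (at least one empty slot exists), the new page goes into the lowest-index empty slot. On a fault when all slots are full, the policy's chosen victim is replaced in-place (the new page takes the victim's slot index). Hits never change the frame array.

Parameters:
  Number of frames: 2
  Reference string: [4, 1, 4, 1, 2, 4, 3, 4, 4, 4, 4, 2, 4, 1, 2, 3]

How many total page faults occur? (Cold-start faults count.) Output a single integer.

Answer: 9

Derivation:
Step 0: ref 4 → FAULT, frames=[4,-]
Step 1: ref 1 → FAULT, frames=[4,1]
Step 2: ref 4 → HIT, frames=[4,1]
Step 3: ref 1 → HIT, frames=[4,1]
Step 4: ref 2 → FAULT (evict 4), frames=[2,1]
Step 5: ref 4 → FAULT (evict 1), frames=[2,4]
Step 6: ref 3 → FAULT (evict 2), frames=[3,4]
Step 7: ref 4 → HIT, frames=[3,4]
Step 8: ref 4 → HIT, frames=[3,4]
Step 9: ref 4 → HIT, frames=[3,4]
Step 10: ref 4 → HIT, frames=[3,4]
Step 11: ref 2 → FAULT (evict 3), frames=[2,4]
Step 12: ref 4 → HIT, frames=[2,4]
Step 13: ref 1 → FAULT (evict 2), frames=[1,4]
Step 14: ref 2 → FAULT (evict 4), frames=[1,2]
Step 15: ref 3 → FAULT (evict 1), frames=[3,2]
Total faults: 9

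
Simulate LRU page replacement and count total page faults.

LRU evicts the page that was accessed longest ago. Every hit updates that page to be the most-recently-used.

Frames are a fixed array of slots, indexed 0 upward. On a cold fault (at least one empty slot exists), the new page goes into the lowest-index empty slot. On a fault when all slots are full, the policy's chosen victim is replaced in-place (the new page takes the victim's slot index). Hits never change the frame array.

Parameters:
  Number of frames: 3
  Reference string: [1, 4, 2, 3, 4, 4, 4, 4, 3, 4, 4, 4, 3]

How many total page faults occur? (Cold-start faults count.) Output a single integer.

Step 0: ref 1 → FAULT, frames=[1,-,-]
Step 1: ref 4 → FAULT, frames=[1,4,-]
Step 2: ref 2 → FAULT, frames=[1,4,2]
Step 3: ref 3 → FAULT (evict 1), frames=[3,4,2]
Step 4: ref 4 → HIT, frames=[3,4,2]
Step 5: ref 4 → HIT, frames=[3,4,2]
Step 6: ref 4 → HIT, frames=[3,4,2]
Step 7: ref 4 → HIT, frames=[3,4,2]
Step 8: ref 3 → HIT, frames=[3,4,2]
Step 9: ref 4 → HIT, frames=[3,4,2]
Step 10: ref 4 → HIT, frames=[3,4,2]
Step 11: ref 4 → HIT, frames=[3,4,2]
Step 12: ref 3 → HIT, frames=[3,4,2]
Total faults: 4

Answer: 4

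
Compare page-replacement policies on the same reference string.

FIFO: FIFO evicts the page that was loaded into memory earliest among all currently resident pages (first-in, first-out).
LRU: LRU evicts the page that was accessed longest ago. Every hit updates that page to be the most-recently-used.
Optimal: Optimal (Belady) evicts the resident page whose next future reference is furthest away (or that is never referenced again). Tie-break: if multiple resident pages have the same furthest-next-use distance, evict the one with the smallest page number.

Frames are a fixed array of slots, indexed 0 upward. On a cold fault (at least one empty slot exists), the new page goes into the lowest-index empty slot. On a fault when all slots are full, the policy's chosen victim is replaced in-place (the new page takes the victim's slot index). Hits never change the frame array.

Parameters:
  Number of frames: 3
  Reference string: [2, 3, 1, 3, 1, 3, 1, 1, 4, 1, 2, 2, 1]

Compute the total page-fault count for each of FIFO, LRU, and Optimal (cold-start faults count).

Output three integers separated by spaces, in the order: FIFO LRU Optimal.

--- FIFO ---
  step 0: ref 2 -> FAULT, frames=[2,-,-] (faults so far: 1)
  step 1: ref 3 -> FAULT, frames=[2,3,-] (faults so far: 2)
  step 2: ref 1 -> FAULT, frames=[2,3,1] (faults so far: 3)
  step 3: ref 3 -> HIT, frames=[2,3,1] (faults so far: 3)
  step 4: ref 1 -> HIT, frames=[2,3,1] (faults so far: 3)
  step 5: ref 3 -> HIT, frames=[2,3,1] (faults so far: 3)
  step 6: ref 1 -> HIT, frames=[2,3,1] (faults so far: 3)
  step 7: ref 1 -> HIT, frames=[2,3,1] (faults so far: 3)
  step 8: ref 4 -> FAULT, evict 2, frames=[4,3,1] (faults so far: 4)
  step 9: ref 1 -> HIT, frames=[4,3,1] (faults so far: 4)
  step 10: ref 2 -> FAULT, evict 3, frames=[4,2,1] (faults so far: 5)
  step 11: ref 2 -> HIT, frames=[4,2,1] (faults so far: 5)
  step 12: ref 1 -> HIT, frames=[4,2,1] (faults so far: 5)
  FIFO total faults: 5
--- LRU ---
  step 0: ref 2 -> FAULT, frames=[2,-,-] (faults so far: 1)
  step 1: ref 3 -> FAULT, frames=[2,3,-] (faults so far: 2)
  step 2: ref 1 -> FAULT, frames=[2,3,1] (faults so far: 3)
  step 3: ref 3 -> HIT, frames=[2,3,1] (faults so far: 3)
  step 4: ref 1 -> HIT, frames=[2,3,1] (faults so far: 3)
  step 5: ref 3 -> HIT, frames=[2,3,1] (faults so far: 3)
  step 6: ref 1 -> HIT, frames=[2,3,1] (faults so far: 3)
  step 7: ref 1 -> HIT, frames=[2,3,1] (faults so far: 3)
  step 8: ref 4 -> FAULT, evict 2, frames=[4,3,1] (faults so far: 4)
  step 9: ref 1 -> HIT, frames=[4,3,1] (faults so far: 4)
  step 10: ref 2 -> FAULT, evict 3, frames=[4,2,1] (faults so far: 5)
  step 11: ref 2 -> HIT, frames=[4,2,1] (faults so far: 5)
  step 12: ref 1 -> HIT, frames=[4,2,1] (faults so far: 5)
  LRU total faults: 5
--- Optimal ---
  step 0: ref 2 -> FAULT, frames=[2,-,-] (faults so far: 1)
  step 1: ref 3 -> FAULT, frames=[2,3,-] (faults so far: 2)
  step 2: ref 1 -> FAULT, frames=[2,3,1] (faults so far: 3)
  step 3: ref 3 -> HIT, frames=[2,3,1] (faults so far: 3)
  step 4: ref 1 -> HIT, frames=[2,3,1] (faults so far: 3)
  step 5: ref 3 -> HIT, frames=[2,3,1] (faults so far: 3)
  step 6: ref 1 -> HIT, frames=[2,3,1] (faults so far: 3)
  step 7: ref 1 -> HIT, frames=[2,3,1] (faults so far: 3)
  step 8: ref 4 -> FAULT, evict 3, frames=[2,4,1] (faults so far: 4)
  step 9: ref 1 -> HIT, frames=[2,4,1] (faults so far: 4)
  step 10: ref 2 -> HIT, frames=[2,4,1] (faults so far: 4)
  step 11: ref 2 -> HIT, frames=[2,4,1] (faults so far: 4)
  step 12: ref 1 -> HIT, frames=[2,4,1] (faults so far: 4)
  Optimal total faults: 4

Answer: 5 5 4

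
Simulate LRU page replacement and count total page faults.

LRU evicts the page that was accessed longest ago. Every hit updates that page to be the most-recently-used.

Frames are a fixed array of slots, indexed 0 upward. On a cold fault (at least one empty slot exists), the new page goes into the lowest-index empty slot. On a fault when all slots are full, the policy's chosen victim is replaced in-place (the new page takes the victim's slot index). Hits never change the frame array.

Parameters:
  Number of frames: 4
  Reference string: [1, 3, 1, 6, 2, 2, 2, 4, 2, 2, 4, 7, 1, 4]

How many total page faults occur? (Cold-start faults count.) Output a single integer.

Step 0: ref 1 → FAULT, frames=[1,-,-,-]
Step 1: ref 3 → FAULT, frames=[1,3,-,-]
Step 2: ref 1 → HIT, frames=[1,3,-,-]
Step 3: ref 6 → FAULT, frames=[1,3,6,-]
Step 4: ref 2 → FAULT, frames=[1,3,6,2]
Step 5: ref 2 → HIT, frames=[1,3,6,2]
Step 6: ref 2 → HIT, frames=[1,3,6,2]
Step 7: ref 4 → FAULT (evict 3), frames=[1,4,6,2]
Step 8: ref 2 → HIT, frames=[1,4,6,2]
Step 9: ref 2 → HIT, frames=[1,4,6,2]
Step 10: ref 4 → HIT, frames=[1,4,6,2]
Step 11: ref 7 → FAULT (evict 1), frames=[7,4,6,2]
Step 12: ref 1 → FAULT (evict 6), frames=[7,4,1,2]
Step 13: ref 4 → HIT, frames=[7,4,1,2]
Total faults: 7

Answer: 7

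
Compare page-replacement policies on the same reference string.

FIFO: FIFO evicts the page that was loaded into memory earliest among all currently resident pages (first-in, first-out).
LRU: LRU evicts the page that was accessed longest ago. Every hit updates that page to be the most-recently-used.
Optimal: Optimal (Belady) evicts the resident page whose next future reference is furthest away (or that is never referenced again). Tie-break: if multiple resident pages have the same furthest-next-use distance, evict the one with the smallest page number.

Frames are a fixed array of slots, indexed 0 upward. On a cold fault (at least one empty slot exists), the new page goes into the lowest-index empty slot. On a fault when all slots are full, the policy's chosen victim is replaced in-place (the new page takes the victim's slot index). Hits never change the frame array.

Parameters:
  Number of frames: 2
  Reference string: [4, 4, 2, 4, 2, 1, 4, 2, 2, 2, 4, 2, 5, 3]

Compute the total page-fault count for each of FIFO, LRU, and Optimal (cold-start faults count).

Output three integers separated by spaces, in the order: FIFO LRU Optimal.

Answer: 7 7 6

Derivation:
--- FIFO ---
  step 0: ref 4 -> FAULT, frames=[4,-] (faults so far: 1)
  step 1: ref 4 -> HIT, frames=[4,-] (faults so far: 1)
  step 2: ref 2 -> FAULT, frames=[4,2] (faults so far: 2)
  step 3: ref 4 -> HIT, frames=[4,2] (faults so far: 2)
  step 4: ref 2 -> HIT, frames=[4,2] (faults so far: 2)
  step 5: ref 1 -> FAULT, evict 4, frames=[1,2] (faults so far: 3)
  step 6: ref 4 -> FAULT, evict 2, frames=[1,4] (faults so far: 4)
  step 7: ref 2 -> FAULT, evict 1, frames=[2,4] (faults so far: 5)
  step 8: ref 2 -> HIT, frames=[2,4] (faults so far: 5)
  step 9: ref 2 -> HIT, frames=[2,4] (faults so far: 5)
  step 10: ref 4 -> HIT, frames=[2,4] (faults so far: 5)
  step 11: ref 2 -> HIT, frames=[2,4] (faults so far: 5)
  step 12: ref 5 -> FAULT, evict 4, frames=[2,5] (faults so far: 6)
  step 13: ref 3 -> FAULT, evict 2, frames=[3,5] (faults so far: 7)
  FIFO total faults: 7
--- LRU ---
  step 0: ref 4 -> FAULT, frames=[4,-] (faults so far: 1)
  step 1: ref 4 -> HIT, frames=[4,-] (faults so far: 1)
  step 2: ref 2 -> FAULT, frames=[4,2] (faults so far: 2)
  step 3: ref 4 -> HIT, frames=[4,2] (faults so far: 2)
  step 4: ref 2 -> HIT, frames=[4,2] (faults so far: 2)
  step 5: ref 1 -> FAULT, evict 4, frames=[1,2] (faults so far: 3)
  step 6: ref 4 -> FAULT, evict 2, frames=[1,4] (faults so far: 4)
  step 7: ref 2 -> FAULT, evict 1, frames=[2,4] (faults so far: 5)
  step 8: ref 2 -> HIT, frames=[2,4] (faults so far: 5)
  step 9: ref 2 -> HIT, frames=[2,4] (faults so far: 5)
  step 10: ref 4 -> HIT, frames=[2,4] (faults so far: 5)
  step 11: ref 2 -> HIT, frames=[2,4] (faults so far: 5)
  step 12: ref 5 -> FAULT, evict 4, frames=[2,5] (faults so far: 6)
  step 13: ref 3 -> FAULT, evict 2, frames=[3,5] (faults so far: 7)
  LRU total faults: 7
--- Optimal ---
  step 0: ref 4 -> FAULT, frames=[4,-] (faults so far: 1)
  step 1: ref 4 -> HIT, frames=[4,-] (faults so far: 1)
  step 2: ref 2 -> FAULT, frames=[4,2] (faults so far: 2)
  step 3: ref 4 -> HIT, frames=[4,2] (faults so far: 2)
  step 4: ref 2 -> HIT, frames=[4,2] (faults so far: 2)
  step 5: ref 1 -> FAULT, evict 2, frames=[4,1] (faults so far: 3)
  step 6: ref 4 -> HIT, frames=[4,1] (faults so far: 3)
  step 7: ref 2 -> FAULT, evict 1, frames=[4,2] (faults so far: 4)
  step 8: ref 2 -> HIT, frames=[4,2] (faults so far: 4)
  step 9: ref 2 -> HIT, frames=[4,2] (faults so far: 4)
  step 10: ref 4 -> HIT, frames=[4,2] (faults so far: 4)
  step 11: ref 2 -> HIT, frames=[4,2] (faults so far: 4)
  step 12: ref 5 -> FAULT, evict 2, frames=[4,5] (faults so far: 5)
  step 13: ref 3 -> FAULT, evict 4, frames=[3,5] (faults so far: 6)
  Optimal total faults: 6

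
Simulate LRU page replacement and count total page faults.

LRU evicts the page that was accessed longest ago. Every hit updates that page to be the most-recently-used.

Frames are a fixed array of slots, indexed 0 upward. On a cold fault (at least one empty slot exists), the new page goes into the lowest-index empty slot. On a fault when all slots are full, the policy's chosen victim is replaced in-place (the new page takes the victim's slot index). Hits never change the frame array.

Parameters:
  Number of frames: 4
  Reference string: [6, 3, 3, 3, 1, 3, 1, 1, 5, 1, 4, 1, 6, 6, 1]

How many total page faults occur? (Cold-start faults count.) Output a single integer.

Step 0: ref 6 → FAULT, frames=[6,-,-,-]
Step 1: ref 3 → FAULT, frames=[6,3,-,-]
Step 2: ref 3 → HIT, frames=[6,3,-,-]
Step 3: ref 3 → HIT, frames=[6,3,-,-]
Step 4: ref 1 → FAULT, frames=[6,3,1,-]
Step 5: ref 3 → HIT, frames=[6,3,1,-]
Step 6: ref 1 → HIT, frames=[6,3,1,-]
Step 7: ref 1 → HIT, frames=[6,3,1,-]
Step 8: ref 5 → FAULT, frames=[6,3,1,5]
Step 9: ref 1 → HIT, frames=[6,3,1,5]
Step 10: ref 4 → FAULT (evict 6), frames=[4,3,1,5]
Step 11: ref 1 → HIT, frames=[4,3,1,5]
Step 12: ref 6 → FAULT (evict 3), frames=[4,6,1,5]
Step 13: ref 6 → HIT, frames=[4,6,1,5]
Step 14: ref 1 → HIT, frames=[4,6,1,5]
Total faults: 6

Answer: 6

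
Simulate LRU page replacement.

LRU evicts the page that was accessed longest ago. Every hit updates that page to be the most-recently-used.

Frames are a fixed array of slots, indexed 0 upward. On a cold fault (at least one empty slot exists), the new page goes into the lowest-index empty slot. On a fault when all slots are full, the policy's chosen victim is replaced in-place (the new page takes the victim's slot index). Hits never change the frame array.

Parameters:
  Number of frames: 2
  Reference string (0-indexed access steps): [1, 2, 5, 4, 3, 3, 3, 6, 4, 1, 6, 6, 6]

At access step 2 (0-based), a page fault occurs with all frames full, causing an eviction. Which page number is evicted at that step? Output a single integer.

Step 0: ref 1 -> FAULT, frames=[1,-]
Step 1: ref 2 -> FAULT, frames=[1,2]
Step 2: ref 5 -> FAULT, evict 1, frames=[5,2]
At step 2: evicted page 1

Answer: 1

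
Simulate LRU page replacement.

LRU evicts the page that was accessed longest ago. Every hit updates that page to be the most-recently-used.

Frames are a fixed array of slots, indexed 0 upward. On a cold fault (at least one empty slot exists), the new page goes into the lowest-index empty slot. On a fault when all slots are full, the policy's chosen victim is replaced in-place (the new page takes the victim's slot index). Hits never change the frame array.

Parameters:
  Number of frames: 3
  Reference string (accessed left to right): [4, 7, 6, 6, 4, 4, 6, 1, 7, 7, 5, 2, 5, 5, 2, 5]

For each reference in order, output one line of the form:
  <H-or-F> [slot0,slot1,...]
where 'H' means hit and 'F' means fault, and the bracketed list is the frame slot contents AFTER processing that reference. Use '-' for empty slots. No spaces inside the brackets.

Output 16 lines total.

F [4,-,-]
F [4,7,-]
F [4,7,6]
H [4,7,6]
H [4,7,6]
H [4,7,6]
H [4,7,6]
F [4,1,6]
F [7,1,6]
H [7,1,6]
F [7,1,5]
F [7,2,5]
H [7,2,5]
H [7,2,5]
H [7,2,5]
H [7,2,5]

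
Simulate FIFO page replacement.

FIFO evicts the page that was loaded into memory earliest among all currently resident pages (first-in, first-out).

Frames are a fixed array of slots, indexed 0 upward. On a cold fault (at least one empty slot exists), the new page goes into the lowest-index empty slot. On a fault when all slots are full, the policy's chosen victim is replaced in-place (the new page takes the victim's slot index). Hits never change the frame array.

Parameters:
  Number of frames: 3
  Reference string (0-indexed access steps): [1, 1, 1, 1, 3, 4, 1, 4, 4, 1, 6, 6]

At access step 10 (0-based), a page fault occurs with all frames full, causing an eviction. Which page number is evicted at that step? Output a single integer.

Step 0: ref 1 -> FAULT, frames=[1,-,-]
Step 1: ref 1 -> HIT, frames=[1,-,-]
Step 2: ref 1 -> HIT, frames=[1,-,-]
Step 3: ref 1 -> HIT, frames=[1,-,-]
Step 4: ref 3 -> FAULT, frames=[1,3,-]
Step 5: ref 4 -> FAULT, frames=[1,3,4]
Step 6: ref 1 -> HIT, frames=[1,3,4]
Step 7: ref 4 -> HIT, frames=[1,3,4]
Step 8: ref 4 -> HIT, frames=[1,3,4]
Step 9: ref 1 -> HIT, frames=[1,3,4]
Step 10: ref 6 -> FAULT, evict 1, frames=[6,3,4]
At step 10: evicted page 1

Answer: 1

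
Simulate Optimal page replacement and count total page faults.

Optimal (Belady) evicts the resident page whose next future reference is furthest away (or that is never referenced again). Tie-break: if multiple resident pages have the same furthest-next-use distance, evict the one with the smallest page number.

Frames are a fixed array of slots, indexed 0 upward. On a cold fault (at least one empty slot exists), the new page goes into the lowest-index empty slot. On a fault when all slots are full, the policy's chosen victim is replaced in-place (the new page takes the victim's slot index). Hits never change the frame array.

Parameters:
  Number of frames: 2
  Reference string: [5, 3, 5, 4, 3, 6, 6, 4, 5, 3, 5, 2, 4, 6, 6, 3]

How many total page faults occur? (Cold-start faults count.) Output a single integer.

Step 0: ref 5 → FAULT, frames=[5,-]
Step 1: ref 3 → FAULT, frames=[5,3]
Step 2: ref 5 → HIT, frames=[5,3]
Step 3: ref 4 → FAULT (evict 5), frames=[4,3]
Step 4: ref 3 → HIT, frames=[4,3]
Step 5: ref 6 → FAULT (evict 3), frames=[4,6]
Step 6: ref 6 → HIT, frames=[4,6]
Step 7: ref 4 → HIT, frames=[4,6]
Step 8: ref 5 → FAULT (evict 6), frames=[4,5]
Step 9: ref 3 → FAULT (evict 4), frames=[3,5]
Step 10: ref 5 → HIT, frames=[3,5]
Step 11: ref 2 → FAULT (evict 5), frames=[3,2]
Step 12: ref 4 → FAULT (evict 2), frames=[3,4]
Step 13: ref 6 → FAULT (evict 4), frames=[3,6]
Step 14: ref 6 → HIT, frames=[3,6]
Step 15: ref 3 → HIT, frames=[3,6]
Total faults: 9

Answer: 9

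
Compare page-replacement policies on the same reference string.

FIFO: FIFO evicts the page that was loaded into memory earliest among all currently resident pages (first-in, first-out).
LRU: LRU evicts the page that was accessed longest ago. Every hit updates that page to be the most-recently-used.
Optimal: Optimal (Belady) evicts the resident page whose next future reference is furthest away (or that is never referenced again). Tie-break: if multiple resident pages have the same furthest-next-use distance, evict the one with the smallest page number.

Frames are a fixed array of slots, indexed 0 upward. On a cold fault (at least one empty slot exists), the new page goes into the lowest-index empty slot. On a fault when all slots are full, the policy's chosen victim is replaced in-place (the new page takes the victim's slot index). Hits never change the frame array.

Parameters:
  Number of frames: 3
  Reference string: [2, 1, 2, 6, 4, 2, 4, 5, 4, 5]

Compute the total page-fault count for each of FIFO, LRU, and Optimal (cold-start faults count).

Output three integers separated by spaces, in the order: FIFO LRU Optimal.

Answer: 6 5 5

Derivation:
--- FIFO ---
  step 0: ref 2 -> FAULT, frames=[2,-,-] (faults so far: 1)
  step 1: ref 1 -> FAULT, frames=[2,1,-] (faults so far: 2)
  step 2: ref 2 -> HIT, frames=[2,1,-] (faults so far: 2)
  step 3: ref 6 -> FAULT, frames=[2,1,6] (faults so far: 3)
  step 4: ref 4 -> FAULT, evict 2, frames=[4,1,6] (faults so far: 4)
  step 5: ref 2 -> FAULT, evict 1, frames=[4,2,6] (faults so far: 5)
  step 6: ref 4 -> HIT, frames=[4,2,6] (faults so far: 5)
  step 7: ref 5 -> FAULT, evict 6, frames=[4,2,5] (faults so far: 6)
  step 8: ref 4 -> HIT, frames=[4,2,5] (faults so far: 6)
  step 9: ref 5 -> HIT, frames=[4,2,5] (faults so far: 6)
  FIFO total faults: 6
--- LRU ---
  step 0: ref 2 -> FAULT, frames=[2,-,-] (faults so far: 1)
  step 1: ref 1 -> FAULT, frames=[2,1,-] (faults so far: 2)
  step 2: ref 2 -> HIT, frames=[2,1,-] (faults so far: 2)
  step 3: ref 6 -> FAULT, frames=[2,1,6] (faults so far: 3)
  step 4: ref 4 -> FAULT, evict 1, frames=[2,4,6] (faults so far: 4)
  step 5: ref 2 -> HIT, frames=[2,4,6] (faults so far: 4)
  step 6: ref 4 -> HIT, frames=[2,4,6] (faults so far: 4)
  step 7: ref 5 -> FAULT, evict 6, frames=[2,4,5] (faults so far: 5)
  step 8: ref 4 -> HIT, frames=[2,4,5] (faults so far: 5)
  step 9: ref 5 -> HIT, frames=[2,4,5] (faults so far: 5)
  LRU total faults: 5
--- Optimal ---
  step 0: ref 2 -> FAULT, frames=[2,-,-] (faults so far: 1)
  step 1: ref 1 -> FAULT, frames=[2,1,-] (faults so far: 2)
  step 2: ref 2 -> HIT, frames=[2,1,-] (faults so far: 2)
  step 3: ref 6 -> FAULT, frames=[2,1,6] (faults so far: 3)
  step 4: ref 4 -> FAULT, evict 1, frames=[2,4,6] (faults so far: 4)
  step 5: ref 2 -> HIT, frames=[2,4,6] (faults so far: 4)
  step 6: ref 4 -> HIT, frames=[2,4,6] (faults so far: 4)
  step 7: ref 5 -> FAULT, evict 2, frames=[5,4,6] (faults so far: 5)
  step 8: ref 4 -> HIT, frames=[5,4,6] (faults so far: 5)
  step 9: ref 5 -> HIT, frames=[5,4,6] (faults so far: 5)
  Optimal total faults: 5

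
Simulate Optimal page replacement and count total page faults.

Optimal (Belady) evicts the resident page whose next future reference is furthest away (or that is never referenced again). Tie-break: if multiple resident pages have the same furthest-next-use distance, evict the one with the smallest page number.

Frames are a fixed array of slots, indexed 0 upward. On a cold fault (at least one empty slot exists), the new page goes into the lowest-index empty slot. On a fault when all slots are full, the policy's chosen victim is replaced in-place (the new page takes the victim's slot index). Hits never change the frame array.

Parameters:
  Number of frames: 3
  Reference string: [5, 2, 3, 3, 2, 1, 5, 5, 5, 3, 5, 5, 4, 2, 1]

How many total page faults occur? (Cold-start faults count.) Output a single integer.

Step 0: ref 5 → FAULT, frames=[5,-,-]
Step 1: ref 2 → FAULT, frames=[5,2,-]
Step 2: ref 3 → FAULT, frames=[5,2,3]
Step 3: ref 3 → HIT, frames=[5,2,3]
Step 4: ref 2 → HIT, frames=[5,2,3]
Step 5: ref 1 → FAULT (evict 2), frames=[5,1,3]
Step 6: ref 5 → HIT, frames=[5,1,3]
Step 7: ref 5 → HIT, frames=[5,1,3]
Step 8: ref 5 → HIT, frames=[5,1,3]
Step 9: ref 3 → HIT, frames=[5,1,3]
Step 10: ref 5 → HIT, frames=[5,1,3]
Step 11: ref 5 → HIT, frames=[5,1,3]
Step 12: ref 4 → FAULT (evict 3), frames=[5,1,4]
Step 13: ref 2 → FAULT (evict 4), frames=[5,1,2]
Step 14: ref 1 → HIT, frames=[5,1,2]
Total faults: 6

Answer: 6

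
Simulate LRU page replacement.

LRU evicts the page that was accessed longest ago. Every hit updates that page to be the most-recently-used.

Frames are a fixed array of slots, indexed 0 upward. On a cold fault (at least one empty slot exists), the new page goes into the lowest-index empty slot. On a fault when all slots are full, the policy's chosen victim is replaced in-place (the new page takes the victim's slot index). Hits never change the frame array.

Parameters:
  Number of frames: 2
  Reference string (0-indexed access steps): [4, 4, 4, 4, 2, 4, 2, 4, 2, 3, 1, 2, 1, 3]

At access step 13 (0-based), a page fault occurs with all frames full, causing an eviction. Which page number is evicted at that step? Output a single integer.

Step 0: ref 4 -> FAULT, frames=[4,-]
Step 1: ref 4 -> HIT, frames=[4,-]
Step 2: ref 4 -> HIT, frames=[4,-]
Step 3: ref 4 -> HIT, frames=[4,-]
Step 4: ref 2 -> FAULT, frames=[4,2]
Step 5: ref 4 -> HIT, frames=[4,2]
Step 6: ref 2 -> HIT, frames=[4,2]
Step 7: ref 4 -> HIT, frames=[4,2]
Step 8: ref 2 -> HIT, frames=[4,2]
Step 9: ref 3 -> FAULT, evict 4, frames=[3,2]
Step 10: ref 1 -> FAULT, evict 2, frames=[3,1]
Step 11: ref 2 -> FAULT, evict 3, frames=[2,1]
Step 12: ref 1 -> HIT, frames=[2,1]
Step 13: ref 3 -> FAULT, evict 2, frames=[3,1]
At step 13: evicted page 2

Answer: 2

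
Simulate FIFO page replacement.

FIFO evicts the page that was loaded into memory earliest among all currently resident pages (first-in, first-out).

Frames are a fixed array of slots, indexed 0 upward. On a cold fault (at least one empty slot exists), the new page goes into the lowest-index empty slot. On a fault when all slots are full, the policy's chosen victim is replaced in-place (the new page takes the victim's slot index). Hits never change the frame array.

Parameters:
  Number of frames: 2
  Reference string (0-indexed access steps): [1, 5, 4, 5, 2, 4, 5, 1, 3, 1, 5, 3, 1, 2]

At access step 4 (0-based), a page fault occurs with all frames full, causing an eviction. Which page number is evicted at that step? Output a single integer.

Step 0: ref 1 -> FAULT, frames=[1,-]
Step 1: ref 5 -> FAULT, frames=[1,5]
Step 2: ref 4 -> FAULT, evict 1, frames=[4,5]
Step 3: ref 5 -> HIT, frames=[4,5]
Step 4: ref 2 -> FAULT, evict 5, frames=[4,2]
At step 4: evicted page 5

Answer: 5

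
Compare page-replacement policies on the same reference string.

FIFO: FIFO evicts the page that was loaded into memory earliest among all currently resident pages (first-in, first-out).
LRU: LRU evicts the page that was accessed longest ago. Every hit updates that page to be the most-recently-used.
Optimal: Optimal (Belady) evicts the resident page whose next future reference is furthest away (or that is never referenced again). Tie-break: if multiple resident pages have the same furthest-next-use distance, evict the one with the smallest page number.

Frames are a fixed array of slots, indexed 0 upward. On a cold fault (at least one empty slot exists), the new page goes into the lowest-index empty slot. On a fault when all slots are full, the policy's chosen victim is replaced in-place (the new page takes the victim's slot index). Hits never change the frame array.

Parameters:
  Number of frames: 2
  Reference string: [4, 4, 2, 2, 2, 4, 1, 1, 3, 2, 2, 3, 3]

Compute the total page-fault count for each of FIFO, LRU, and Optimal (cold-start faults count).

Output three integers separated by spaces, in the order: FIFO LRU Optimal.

--- FIFO ---
  step 0: ref 4 -> FAULT, frames=[4,-] (faults so far: 1)
  step 1: ref 4 -> HIT, frames=[4,-] (faults so far: 1)
  step 2: ref 2 -> FAULT, frames=[4,2] (faults so far: 2)
  step 3: ref 2 -> HIT, frames=[4,2] (faults so far: 2)
  step 4: ref 2 -> HIT, frames=[4,2] (faults so far: 2)
  step 5: ref 4 -> HIT, frames=[4,2] (faults so far: 2)
  step 6: ref 1 -> FAULT, evict 4, frames=[1,2] (faults so far: 3)
  step 7: ref 1 -> HIT, frames=[1,2] (faults so far: 3)
  step 8: ref 3 -> FAULT, evict 2, frames=[1,3] (faults so far: 4)
  step 9: ref 2 -> FAULT, evict 1, frames=[2,3] (faults so far: 5)
  step 10: ref 2 -> HIT, frames=[2,3] (faults so far: 5)
  step 11: ref 3 -> HIT, frames=[2,3] (faults so far: 5)
  step 12: ref 3 -> HIT, frames=[2,3] (faults so far: 5)
  FIFO total faults: 5
--- LRU ---
  step 0: ref 4 -> FAULT, frames=[4,-] (faults so far: 1)
  step 1: ref 4 -> HIT, frames=[4,-] (faults so far: 1)
  step 2: ref 2 -> FAULT, frames=[4,2] (faults so far: 2)
  step 3: ref 2 -> HIT, frames=[4,2] (faults so far: 2)
  step 4: ref 2 -> HIT, frames=[4,2] (faults so far: 2)
  step 5: ref 4 -> HIT, frames=[4,2] (faults so far: 2)
  step 6: ref 1 -> FAULT, evict 2, frames=[4,1] (faults so far: 3)
  step 7: ref 1 -> HIT, frames=[4,1] (faults so far: 3)
  step 8: ref 3 -> FAULT, evict 4, frames=[3,1] (faults so far: 4)
  step 9: ref 2 -> FAULT, evict 1, frames=[3,2] (faults so far: 5)
  step 10: ref 2 -> HIT, frames=[3,2] (faults so far: 5)
  step 11: ref 3 -> HIT, frames=[3,2] (faults so far: 5)
  step 12: ref 3 -> HIT, frames=[3,2] (faults so far: 5)
  LRU total faults: 5
--- Optimal ---
  step 0: ref 4 -> FAULT, frames=[4,-] (faults so far: 1)
  step 1: ref 4 -> HIT, frames=[4,-] (faults so far: 1)
  step 2: ref 2 -> FAULT, frames=[4,2] (faults so far: 2)
  step 3: ref 2 -> HIT, frames=[4,2] (faults so far: 2)
  step 4: ref 2 -> HIT, frames=[4,2] (faults so far: 2)
  step 5: ref 4 -> HIT, frames=[4,2] (faults so far: 2)
  step 6: ref 1 -> FAULT, evict 4, frames=[1,2] (faults so far: 3)
  step 7: ref 1 -> HIT, frames=[1,2] (faults so far: 3)
  step 8: ref 3 -> FAULT, evict 1, frames=[3,2] (faults so far: 4)
  step 9: ref 2 -> HIT, frames=[3,2] (faults so far: 4)
  step 10: ref 2 -> HIT, frames=[3,2] (faults so far: 4)
  step 11: ref 3 -> HIT, frames=[3,2] (faults so far: 4)
  step 12: ref 3 -> HIT, frames=[3,2] (faults so far: 4)
  Optimal total faults: 4

Answer: 5 5 4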